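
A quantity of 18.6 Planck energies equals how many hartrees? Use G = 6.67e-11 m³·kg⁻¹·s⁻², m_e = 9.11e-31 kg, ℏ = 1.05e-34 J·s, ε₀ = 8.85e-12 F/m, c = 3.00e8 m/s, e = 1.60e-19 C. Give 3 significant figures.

8.31e27

Planck energy: E_P = √(ℏc⁵/G) = 1.96e9 J
hartree: E_h = m_e e⁴/(4πε₀ℏ)² = 4.38e-18 J
18.6 × 1.96e9 / 4.38e-18 = 8.31e27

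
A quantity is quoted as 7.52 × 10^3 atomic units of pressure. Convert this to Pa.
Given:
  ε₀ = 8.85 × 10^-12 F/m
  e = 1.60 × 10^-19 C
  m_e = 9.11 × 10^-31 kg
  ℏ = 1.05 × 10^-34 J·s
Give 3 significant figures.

One atomic unit of pressure: P_au = E_h/a₀³ = m_e⁴e¹⁰/((4πε₀)⁵ℏ⁸) = 3.01 × 10^13 Pa.
7.52 × 10^3 × 3.01 × 10^13 Pa = 2.27 × 10^17 Pa

2.27 × 10^17 Pa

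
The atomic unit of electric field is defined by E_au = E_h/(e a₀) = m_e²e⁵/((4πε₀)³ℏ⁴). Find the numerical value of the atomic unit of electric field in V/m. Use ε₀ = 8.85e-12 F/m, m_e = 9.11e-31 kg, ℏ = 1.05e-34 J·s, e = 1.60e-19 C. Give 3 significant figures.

5.20e11 V/m

E_au = E_h/(e a₀) = m_e²e⁵/((4πε₀)³ℏ⁴)
E_h = 4.38e-18 J
a₀ = 5.26e-11 m
E_h/(e·a₀) = 5.20e11 V/m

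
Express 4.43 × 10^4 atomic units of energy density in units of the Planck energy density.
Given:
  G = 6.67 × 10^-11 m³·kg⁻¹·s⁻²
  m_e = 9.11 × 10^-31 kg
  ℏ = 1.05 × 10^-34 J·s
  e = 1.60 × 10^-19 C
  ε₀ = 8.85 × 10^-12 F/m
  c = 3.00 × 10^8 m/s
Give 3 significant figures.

atomic unit of energy density: u_au = E_h/a₀³ = m_e⁴e¹⁰/((4πε₀)⁵ℏ⁸) = 3.01 × 10^13 J/m³
Planck energy density: u_P = c⁷/(ℏG²) = 4.68 × 10^113 J/m³
4.43 × 10^4 × 3.01 × 10^13 / 4.68 × 10^113 = 2.85 × 10^-96

2.85 × 10^-96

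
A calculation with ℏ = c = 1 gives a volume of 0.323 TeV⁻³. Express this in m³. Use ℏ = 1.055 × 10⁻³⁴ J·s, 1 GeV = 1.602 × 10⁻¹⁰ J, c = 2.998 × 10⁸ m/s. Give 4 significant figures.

2.486 × 10⁻⁵⁷ m³

Volume is [L]³ = [E]⁻³·(ℏc)³.
1 GeV⁻³ → (ℏc)³ × (1 GeV in J)⁻³ = 7.696 × 10⁻⁴⁸ m³.
Convert the energy scale: 0.323 TeV⁻³ = 3.23 × 10⁻¹⁰ GeV⁻³.
Result: 3.23 × 10⁻¹⁰ × 7.696 × 10⁻⁴⁸ = 2.486 × 10⁻⁵⁷ m³.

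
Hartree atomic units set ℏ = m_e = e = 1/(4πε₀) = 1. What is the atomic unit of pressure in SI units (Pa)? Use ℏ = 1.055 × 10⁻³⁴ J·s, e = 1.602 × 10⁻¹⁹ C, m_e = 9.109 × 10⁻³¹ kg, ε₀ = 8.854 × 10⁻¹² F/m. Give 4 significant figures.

From ℏ = m_e = e = 1/(4πε₀) = 1 the pressure scale is P_au = E_h/a₀³ = m_e⁴e¹⁰/((4πε₀)⁵ℏ⁸).
E_h = 4.354 × 10⁻¹⁸ J
a₀ = 5.297 × 10⁻¹¹ m
E_h/a₀³ = 2.929 × 10¹³ Pa

2.929 × 10¹³ Pa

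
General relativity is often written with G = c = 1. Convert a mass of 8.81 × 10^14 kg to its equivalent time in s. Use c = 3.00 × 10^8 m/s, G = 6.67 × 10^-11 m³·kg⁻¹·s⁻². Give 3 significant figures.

Mass → time via G/c³.
8.81 × 10^14 kg × (G/c³) = 2.18 × 10^-21 s

2.18 × 10^-21 s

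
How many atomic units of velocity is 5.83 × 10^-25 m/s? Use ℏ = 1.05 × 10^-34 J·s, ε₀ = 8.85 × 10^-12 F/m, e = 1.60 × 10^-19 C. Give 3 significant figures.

atomic unit of velocity: v_au = e²/(4πε₀ℏ) = 2.19 × 10^6 m/s.
5.83 × 10^-25 / 2.19 × 10^6 = 2.66 × 10^-31

2.66 × 10^-31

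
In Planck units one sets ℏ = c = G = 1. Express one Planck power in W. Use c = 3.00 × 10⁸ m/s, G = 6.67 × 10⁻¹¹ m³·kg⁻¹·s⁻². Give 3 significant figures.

3.64 × 10⁵² W

P_P = c⁵/G
  = 2.43 × 10⁴² / 6.67 × 10⁻¹¹
  = 3.64 × 10⁵² W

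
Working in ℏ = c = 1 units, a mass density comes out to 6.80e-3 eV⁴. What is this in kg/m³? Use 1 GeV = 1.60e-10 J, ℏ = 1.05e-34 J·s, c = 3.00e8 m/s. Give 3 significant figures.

1.58e-18 kg/m³

Mass density is [E]/(c²[L]³) = [E]⁴/(ℏ³c⁵).
1 GeV⁴ → 1/(ℏ³c⁵) × (1 GeV in J)⁴ = 2.33e20 kg/m³.
Convert the energy scale: 6.80e-3 eV⁴ = 6.80e-39 GeV⁴.
Result: 6.80e-39 × 2.33e20 = 1.58e-18 kg/m³.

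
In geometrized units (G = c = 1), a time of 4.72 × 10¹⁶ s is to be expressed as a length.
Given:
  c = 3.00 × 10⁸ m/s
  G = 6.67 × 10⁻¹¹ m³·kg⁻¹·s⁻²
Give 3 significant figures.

Time → length via c.
4.72 × 10¹⁶ s × (c) = 1.42 × 10²⁵ m

1.42 × 10²⁵ m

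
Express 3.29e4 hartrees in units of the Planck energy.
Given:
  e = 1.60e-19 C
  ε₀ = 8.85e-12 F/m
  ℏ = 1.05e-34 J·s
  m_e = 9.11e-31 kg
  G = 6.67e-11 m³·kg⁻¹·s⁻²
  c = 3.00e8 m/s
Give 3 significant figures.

7.37e-23

hartree: E_h = m_e e⁴/(4πε₀ℏ)² = 4.38e-18 J
Planck energy: E_P = √(ℏc⁵/G) = 1.96e9 J
3.29e4 × 4.38e-18 / 1.96e9 = 7.37e-23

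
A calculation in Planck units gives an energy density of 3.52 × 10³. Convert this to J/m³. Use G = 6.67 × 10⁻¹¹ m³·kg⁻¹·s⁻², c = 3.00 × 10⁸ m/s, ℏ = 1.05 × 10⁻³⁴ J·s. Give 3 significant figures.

One Planck energy density: u_P = c⁷/(ℏG²) = 4.68 × 10¹¹³ J/m³.
3.52 × 10³ × 4.68 × 10¹¹³ J/m³ = 1.65 × 10¹¹⁷ J/m³

1.65 × 10¹¹⁷ J/m³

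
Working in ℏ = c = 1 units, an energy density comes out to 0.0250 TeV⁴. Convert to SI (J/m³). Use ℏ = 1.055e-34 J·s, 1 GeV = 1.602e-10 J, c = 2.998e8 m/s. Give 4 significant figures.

5.204e47 J/m³

[E]/[L]³ = [E]⁴/(ℏc)³; restore (ℏc)⁻³.
1 GeV⁴ → 1/(ℏc)³ × (1 GeV in J)⁴ = 2.082e37 J/m³.
Convert the energy scale: 0.0250 TeV⁴ = 2.50e10 GeV⁴.
Result: 2.50e10 × 2.082e37 = 5.204e47 J/m³.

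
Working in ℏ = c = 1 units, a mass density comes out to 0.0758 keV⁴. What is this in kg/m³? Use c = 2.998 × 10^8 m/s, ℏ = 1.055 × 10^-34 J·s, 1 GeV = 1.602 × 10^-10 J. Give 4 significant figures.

1.756 × 10^-5 kg/m³

Mass density is [E]/(c²[L]³) = [E]⁴/(ℏ³c⁵).
1 GeV⁴ → 1/(ℏ³c⁵) × (1 GeV in J)⁴ = 2.316 × 10^20 kg/m³.
Convert the energy scale: 0.0758 keV⁴ = 7.58 × 10^-26 GeV⁴.
Result: 7.58 × 10^-26 × 2.316 × 10^20 = 1.756 × 10^-5 kg/m³.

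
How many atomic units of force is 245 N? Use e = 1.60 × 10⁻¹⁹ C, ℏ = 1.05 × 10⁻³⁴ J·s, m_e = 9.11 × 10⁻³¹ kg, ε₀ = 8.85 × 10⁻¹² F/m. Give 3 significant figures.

atomic unit of force: F_au = E_h/a₀ = m_e²e⁶/((4πε₀)³ℏ⁴) = 8.33 × 10⁻⁸ N.
245 / 8.33 × 10⁻⁸ = 2.94 × 10⁹

2.94 × 10⁹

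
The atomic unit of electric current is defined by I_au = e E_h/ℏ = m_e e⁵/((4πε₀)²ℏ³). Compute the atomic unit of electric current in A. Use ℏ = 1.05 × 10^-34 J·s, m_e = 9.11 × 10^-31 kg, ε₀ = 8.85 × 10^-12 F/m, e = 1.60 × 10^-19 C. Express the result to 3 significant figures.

I_au = e E_h/ℏ = m_e e⁵/((4πε₀)²ℏ³)
E_h = 4.38 × 10^-18 J
e·E_h/ℏ = 6.67 × 10^-3 A

6.67 × 10^-3 A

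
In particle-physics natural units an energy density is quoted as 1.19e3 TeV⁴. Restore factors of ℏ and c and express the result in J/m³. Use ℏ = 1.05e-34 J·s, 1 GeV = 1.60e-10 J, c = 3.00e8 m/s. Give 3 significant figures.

2.50e52 J/m³

[E]/[L]³ = [E]⁴/(ℏc)³; restore (ℏc)⁻³.
1 GeV⁴ → 1/(ℏc)³ × (1 GeV in J)⁴ = 2.10e37 J/m³.
Convert the energy scale: 1.19e3 TeV⁴ = 1.19e15 GeV⁴.
Result: 1.19e15 × 2.10e37 = 2.50e52 J/m³.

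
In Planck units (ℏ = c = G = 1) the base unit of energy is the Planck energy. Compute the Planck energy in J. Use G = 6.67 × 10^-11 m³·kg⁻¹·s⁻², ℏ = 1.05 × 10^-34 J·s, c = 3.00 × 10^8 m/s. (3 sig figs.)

1.96 × 10^9 J

E_P = √(ℏc⁵/G)
  = √(3.83 × 10^18)
  = 1.96 × 10^9 J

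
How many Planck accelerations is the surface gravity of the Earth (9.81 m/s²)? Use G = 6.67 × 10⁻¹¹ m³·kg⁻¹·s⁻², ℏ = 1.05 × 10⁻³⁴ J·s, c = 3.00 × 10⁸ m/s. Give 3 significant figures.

Planck acceleration: a_P = √(c⁷/(ℏG)) = 5.59 × 10⁵¹ m/s².
9.81 / 5.59 × 10⁵¹ = 1.76 × 10⁻⁵¹

1.76 × 10⁻⁵¹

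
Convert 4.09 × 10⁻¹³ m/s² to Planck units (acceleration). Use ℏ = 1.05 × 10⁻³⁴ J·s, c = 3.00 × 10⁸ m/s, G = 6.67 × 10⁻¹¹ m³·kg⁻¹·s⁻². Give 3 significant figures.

Planck acceleration: a_P = √(c⁷/(ℏG)) = 5.59 × 10⁵¹ m/s².
4.09 × 10⁻¹³ / 5.59 × 10⁵¹ = 7.32 × 10⁻⁶⁵

7.32 × 10⁻⁶⁵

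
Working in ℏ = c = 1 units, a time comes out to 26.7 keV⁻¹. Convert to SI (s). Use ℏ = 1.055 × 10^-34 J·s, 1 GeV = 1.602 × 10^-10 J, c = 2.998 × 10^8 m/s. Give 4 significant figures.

A time is [E]⁻¹ in ℏ=c=1; restore one factor of ℏ.
1 GeV⁻¹ → ℏ × (1 GeV in J)⁻¹ = 6.586 × 10^-25 s.
Convert the energy scale: 26.7 keV⁻¹ = 2.67 × 10^7 GeV⁻¹.
Result: 2.67 × 10^7 × 6.586 × 10^-25 = 1.758 × 10^-17 s.

1.758 × 10^-17 s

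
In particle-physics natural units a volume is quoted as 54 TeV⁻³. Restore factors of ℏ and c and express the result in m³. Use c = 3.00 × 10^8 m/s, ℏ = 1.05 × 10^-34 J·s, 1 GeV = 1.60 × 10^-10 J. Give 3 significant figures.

4.12 × 10^-55 m³

Volume is [L]³ = [E]⁻³·(ℏc)³.
1 GeV⁻³ → (ℏc)³ × (1 GeV in J)⁻³ = 7.63 × 10^-48 m³.
Convert the energy scale: 54 TeV⁻³ = 5.40 × 10^-8 GeV⁻³.
Result: 5.40 × 10^-8 × 7.63 × 10^-48 = 4.12 × 10^-55 m³.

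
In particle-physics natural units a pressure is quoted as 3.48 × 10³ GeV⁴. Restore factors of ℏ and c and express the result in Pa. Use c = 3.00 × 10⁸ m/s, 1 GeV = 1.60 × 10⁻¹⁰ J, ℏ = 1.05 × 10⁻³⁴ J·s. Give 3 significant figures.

7.30 × 10⁴⁰ Pa

Pressure is [E]/[L]³ = [E]⁴/(ℏc)³.
1 GeV⁴ → 1/(ℏc)³ × (1 GeV in J)⁴ = 2.10 × 10³⁷ Pa.
Result: 3.48 × 10³ × 2.10 × 10³⁷ = 7.30 × 10⁴⁰ Pa.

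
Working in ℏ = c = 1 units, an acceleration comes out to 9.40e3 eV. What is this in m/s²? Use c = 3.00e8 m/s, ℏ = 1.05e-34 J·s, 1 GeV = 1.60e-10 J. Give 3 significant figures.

4.30e27 m/s²

Acceleration is [L]/[T]² = c·[E]/ℏ.
1 GeV → c/ℏ × (1 GeV in J) = 4.57e32 m/s².
Convert the energy scale: 9.40e3 eV = 9.40e-6 GeV.
Result: 9.40e-6 × 4.57e32 = 4.30e27 m/s².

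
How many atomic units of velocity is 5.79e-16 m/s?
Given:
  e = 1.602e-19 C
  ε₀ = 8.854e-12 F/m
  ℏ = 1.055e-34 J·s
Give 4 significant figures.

2.648e-22

atomic unit of velocity: v_au = e²/(4πε₀ℏ) = 2.186e6 m/s.
5.79e-16 / 2.186e6 = 2.648e-22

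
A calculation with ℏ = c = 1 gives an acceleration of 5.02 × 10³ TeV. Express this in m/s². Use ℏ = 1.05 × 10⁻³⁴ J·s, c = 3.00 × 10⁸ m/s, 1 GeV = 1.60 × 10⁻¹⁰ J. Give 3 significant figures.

2.29 × 10³⁹ m/s²

Acceleration is [L]/[T]² = c·[E]/ℏ.
1 GeV → c/ℏ × (1 GeV in J) = 4.57 × 10³² m/s².
Convert the energy scale: 5.02 × 10³ TeV = 5.02 × 10⁶ GeV.
Result: 5.02 × 10⁶ × 4.57 × 10³² = 2.29 × 10³⁹ m/s².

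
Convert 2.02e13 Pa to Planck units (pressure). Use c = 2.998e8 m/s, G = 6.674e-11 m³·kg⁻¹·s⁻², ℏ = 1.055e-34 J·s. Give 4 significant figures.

Planck pressure: p_P = c⁷/(ℏG²) = 4.632e113 Pa.
2.02e13 / 4.632e113 = 4.361e-101

4.361e-101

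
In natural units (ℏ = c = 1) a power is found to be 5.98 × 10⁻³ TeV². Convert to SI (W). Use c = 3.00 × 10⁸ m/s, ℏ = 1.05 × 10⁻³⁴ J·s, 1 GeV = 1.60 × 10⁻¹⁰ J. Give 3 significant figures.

Power is [E]/[T] = [E]²/ℏ.
1 GeV² → 1/ℏ × (1 GeV in J)² = 2.44 × 10¹⁴ W.
Convert the energy scale: 5.98 × 10⁻³ TeV² = 5.98 × 10³ GeV².
Result: 5.98 × 10³ × 2.44 × 10¹⁴ = 1.46 × 10¹⁸ W.

1.46 × 10¹⁸ W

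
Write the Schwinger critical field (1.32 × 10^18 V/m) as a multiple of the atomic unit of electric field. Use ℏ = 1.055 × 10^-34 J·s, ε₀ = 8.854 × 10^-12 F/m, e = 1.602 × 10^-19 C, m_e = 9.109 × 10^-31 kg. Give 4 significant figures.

2.573 × 10^6

atomic unit of electric field: E_au = E_h/(e a₀) = m_e²e⁵/((4πε₀)³ℏ⁴) = 5.131 × 10^11 V/m.
1.32 × 10^18 / 5.131 × 10^11 = 2.573 × 10^6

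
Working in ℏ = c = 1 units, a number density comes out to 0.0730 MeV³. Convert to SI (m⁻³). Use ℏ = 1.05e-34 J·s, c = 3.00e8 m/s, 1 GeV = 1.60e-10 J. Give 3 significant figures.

9.57e36 m⁻³

Number density is [L]⁻³ = [E]³/(ℏc)³.
1 GeV³ → 1/(ℏc)³ × (1 GeV in J)³ = 1.31e47 m⁻³.
Convert the energy scale: 0.0730 MeV³ = 7.30e-11 GeV³.
Result: 7.30e-11 × 1.31e47 = 9.57e36 m⁻³.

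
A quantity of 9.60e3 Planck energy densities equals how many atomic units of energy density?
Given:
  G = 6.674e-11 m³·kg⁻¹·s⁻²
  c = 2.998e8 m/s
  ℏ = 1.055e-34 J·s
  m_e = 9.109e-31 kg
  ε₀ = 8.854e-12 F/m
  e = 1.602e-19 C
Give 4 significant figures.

Planck energy density: u_P = c⁷/(ℏG²) = 4.632e113 J/m³
atomic unit of energy density: u_au = E_h/a₀³ = m_e⁴e¹⁰/((4πε₀)⁵ℏ⁸) = 2.929e13 J/m³
9.60e3 × 4.632e113 / 2.929e13 = 1.518e104

1.518e104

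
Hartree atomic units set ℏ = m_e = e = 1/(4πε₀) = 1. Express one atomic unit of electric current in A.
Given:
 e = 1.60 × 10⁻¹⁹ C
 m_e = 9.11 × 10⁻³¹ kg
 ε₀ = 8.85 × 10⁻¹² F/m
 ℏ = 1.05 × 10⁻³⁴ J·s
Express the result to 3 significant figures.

6.67 × 10⁻³ A

Dimensional analysis gives I_au = e E_h/ℏ = m_e e⁵/((4πε₀)²ℏ³).
E_h = 4.38 × 10⁻¹⁸ J
e·E_h/ℏ = 6.67 × 10⁻³ A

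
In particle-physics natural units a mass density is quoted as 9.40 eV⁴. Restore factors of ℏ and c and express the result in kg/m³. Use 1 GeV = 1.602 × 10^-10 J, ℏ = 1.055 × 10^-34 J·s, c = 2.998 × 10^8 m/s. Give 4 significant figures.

2.177 × 10^-15 kg/m³

Mass density is [E]/(c²[L]³) = [E]⁴/(ℏ³c⁵).
1 GeV⁴ → 1/(ℏ³c⁵) × (1 GeV in J)⁴ = 2.316 × 10^20 kg/m³.
Convert the energy scale: 9.40 eV⁴ = 9.40 × 10^-36 GeV⁴.
Result: 9.40 × 10^-36 × 2.316 × 10^20 = 2.177 × 10^-15 kg/m³.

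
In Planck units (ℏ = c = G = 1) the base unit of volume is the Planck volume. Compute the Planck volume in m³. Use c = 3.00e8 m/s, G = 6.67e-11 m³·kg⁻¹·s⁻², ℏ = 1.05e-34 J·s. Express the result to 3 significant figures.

V_P = (ℏG/c³)^(3/2)
  = √(1.75e-209)
  = 4.18e-105 m³

4.18e-105 m³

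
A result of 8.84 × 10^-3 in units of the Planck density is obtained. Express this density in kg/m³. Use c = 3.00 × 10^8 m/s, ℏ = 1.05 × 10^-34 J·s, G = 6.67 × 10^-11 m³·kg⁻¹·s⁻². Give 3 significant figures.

4.60 × 10^94 kg/m³

One Planck density: ρ_P = c⁵/(ℏG²) = 5.20 × 10^96 kg/m³.
8.84 × 10^-3 × 5.20 × 10^96 kg/m³ = 4.60 × 10^94 kg/m³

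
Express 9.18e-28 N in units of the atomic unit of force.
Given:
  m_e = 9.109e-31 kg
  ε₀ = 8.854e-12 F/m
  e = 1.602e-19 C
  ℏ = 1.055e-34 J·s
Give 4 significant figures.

atomic unit of force: F_au = E_h/a₀ = m_e²e⁶/((4πε₀)³ℏ⁴) = 8.220e-8 N.
9.18e-28 / 8.220e-8 = 1.117e-20

1.117e-20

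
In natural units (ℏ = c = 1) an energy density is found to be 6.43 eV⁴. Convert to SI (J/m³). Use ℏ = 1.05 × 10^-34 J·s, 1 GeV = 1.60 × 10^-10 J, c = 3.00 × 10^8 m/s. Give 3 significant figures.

[E]/[L]³ = [E]⁴/(ℏc)³; restore (ℏc)⁻³.
1 GeV⁴ → 1/(ℏc)³ × (1 GeV in J)⁴ = 2.10 × 10^37 J/m³.
Convert the energy scale: 6.43 eV⁴ = 6.43 × 10^-36 GeV⁴.
Result: 6.43 × 10^-36 × 2.10 × 10^37 = 135 J/m³.

135 J/m³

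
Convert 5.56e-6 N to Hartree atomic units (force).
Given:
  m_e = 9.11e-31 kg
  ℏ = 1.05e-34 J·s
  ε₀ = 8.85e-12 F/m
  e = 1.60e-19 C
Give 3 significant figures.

66.8

atomic unit of force: F_au = E_h/a₀ = m_e²e⁶/((4πε₀)³ℏ⁴) = 8.33e-8 N.
5.56e-6 / 8.33e-8 = 66.8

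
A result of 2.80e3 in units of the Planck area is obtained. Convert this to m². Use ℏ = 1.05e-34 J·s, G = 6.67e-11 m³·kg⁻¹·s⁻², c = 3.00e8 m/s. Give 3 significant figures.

7.26e-67 m²

One Planck area: A_P = ℏG/c³ = 2.59e-70 m².
2.80e3 × 2.59e-70 m² = 7.26e-67 m²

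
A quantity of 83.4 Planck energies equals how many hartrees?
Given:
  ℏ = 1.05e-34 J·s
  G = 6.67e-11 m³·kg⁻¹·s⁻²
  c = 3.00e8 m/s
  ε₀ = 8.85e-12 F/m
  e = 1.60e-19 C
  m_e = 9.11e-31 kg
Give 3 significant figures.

Planck energy: E_P = √(ℏc⁵/G) = 1.96e9 J
hartree: E_h = m_e e⁴/(4πε₀ℏ)² = 4.38e-18 J
83.4 × 1.96e9 / 4.38e-18 = 3.73e28

3.73e28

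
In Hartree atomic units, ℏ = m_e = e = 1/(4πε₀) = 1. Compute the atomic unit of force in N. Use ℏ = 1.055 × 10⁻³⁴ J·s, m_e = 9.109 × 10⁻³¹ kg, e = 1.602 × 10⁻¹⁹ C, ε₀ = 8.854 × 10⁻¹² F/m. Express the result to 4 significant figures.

From ℏ = m_e = e = 1/(4πε₀) = 1 the force scale is F_au = E_h/a₀ = m_e²e⁶/((4πε₀)³ℏ⁴).
E_h = 4.354 × 10⁻¹⁸ J
a₀ = 5.297 × 10⁻¹¹ m
E_h/a₀ = 8.220 × 10⁻⁸ N

8.220 × 10⁻⁸ N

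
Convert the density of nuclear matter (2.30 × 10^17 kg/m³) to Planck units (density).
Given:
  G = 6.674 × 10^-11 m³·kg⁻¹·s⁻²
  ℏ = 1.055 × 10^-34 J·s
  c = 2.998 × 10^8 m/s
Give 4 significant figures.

Planck density: ρ_P = c⁵/(ℏG²) = 5.154 × 10^96 kg/m³.
2.30 × 10^17 / 5.154 × 10^96 = 4.463 × 10^-80

4.463 × 10^-80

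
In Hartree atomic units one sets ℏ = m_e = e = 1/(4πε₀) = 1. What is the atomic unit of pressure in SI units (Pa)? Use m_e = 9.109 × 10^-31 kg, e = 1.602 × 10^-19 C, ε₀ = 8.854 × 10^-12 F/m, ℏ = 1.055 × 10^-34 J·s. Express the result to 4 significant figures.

P_au = E_h/a₀³ = m_e⁴e¹⁰/((4πε₀)⁵ℏ⁸)
E_h = 4.354 × 10^-18 J
a₀ = 5.297 × 10^-11 m
E_h/a₀³ = 2.929 × 10^13 Pa

2.929 × 10^13 Pa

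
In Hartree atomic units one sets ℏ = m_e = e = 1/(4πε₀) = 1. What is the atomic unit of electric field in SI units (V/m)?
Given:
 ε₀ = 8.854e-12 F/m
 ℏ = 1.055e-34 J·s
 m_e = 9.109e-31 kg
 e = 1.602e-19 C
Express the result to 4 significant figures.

E_au = E_h/(e a₀) = m_e²e⁵/((4πε₀)³ℏ⁴)
E_h = 4.354e-18 J
a₀ = 5.297e-11 m
E_h/(e·a₀) = 5.131e11 V/m

5.131e11 V/m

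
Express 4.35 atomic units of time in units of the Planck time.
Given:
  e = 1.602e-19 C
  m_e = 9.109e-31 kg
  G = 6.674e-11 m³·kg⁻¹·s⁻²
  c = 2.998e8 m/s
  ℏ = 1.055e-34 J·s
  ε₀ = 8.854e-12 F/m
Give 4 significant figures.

1.955e27

atomic unit of time: τ_au = (4πε₀)²ℏ³/(m_e e⁴) = 2.423e-17 s
Planck time: t_P = √(ℏG/c⁵) = 5.392e-44 s
4.35 × 2.423e-17 / 5.392e-44 = 1.955e27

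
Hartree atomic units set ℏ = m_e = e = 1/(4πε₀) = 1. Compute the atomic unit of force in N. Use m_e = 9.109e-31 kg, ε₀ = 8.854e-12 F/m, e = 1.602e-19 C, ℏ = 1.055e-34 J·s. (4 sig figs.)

The unique combination of the constants set to 1 with dimensions of force is F_au = E_h/a₀ = m_e²e⁶/((4πε₀)³ℏ⁴).
E_h = 4.354e-18 J
a₀ = 5.297e-11 m
E_h/a₀ = 8.220e-8 N

8.220e-8 N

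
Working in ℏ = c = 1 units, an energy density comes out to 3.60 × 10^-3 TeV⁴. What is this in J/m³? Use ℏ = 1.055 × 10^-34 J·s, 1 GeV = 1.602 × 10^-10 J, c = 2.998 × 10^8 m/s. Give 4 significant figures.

7.494 × 10^46 J/m³

[E]/[L]³ = [E]⁴/(ℏc)³; restore (ℏc)⁻³.
1 GeV⁴ → 1/(ℏc)³ × (1 GeV in J)⁴ = 2.082 × 10^37 J/m³.
Convert the energy scale: 3.60 × 10^-3 TeV⁴ = 3.60 × 10^9 GeV⁴.
Result: 3.60 × 10^9 × 2.082 × 10^37 = 7.494 × 10^46 J/m³.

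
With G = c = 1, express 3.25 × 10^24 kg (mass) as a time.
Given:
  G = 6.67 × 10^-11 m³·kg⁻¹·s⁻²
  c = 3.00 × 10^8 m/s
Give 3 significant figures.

8.03 × 10^-12 s

Mass → time via G/c³.
3.25 × 10^24 kg × (G/c³) = 8.03 × 10^-12 s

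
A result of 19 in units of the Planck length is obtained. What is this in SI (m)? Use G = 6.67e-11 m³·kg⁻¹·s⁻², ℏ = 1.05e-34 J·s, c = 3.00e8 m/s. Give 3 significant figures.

One Planck length: ℓ_P = √(ℏG/c³) = 1.61e-35 m.
19 × 1.61e-35 m = 3.06e-34 m

3.06e-34 m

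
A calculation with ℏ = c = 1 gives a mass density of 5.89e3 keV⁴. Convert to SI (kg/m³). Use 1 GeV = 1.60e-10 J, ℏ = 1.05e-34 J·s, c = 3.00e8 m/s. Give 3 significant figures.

1.37 kg/m³

Mass density is [E]/(c²[L]³) = [E]⁴/(ℏ³c⁵).
1 GeV⁴ → 1/(ℏ³c⁵) × (1 GeV in J)⁴ = 2.33e20 kg/m³.
Convert the energy scale: 5.89e3 keV⁴ = 5.89e-21 GeV⁴.
Result: 5.89e-21 × 2.33e20 = 1.37 kg/m³.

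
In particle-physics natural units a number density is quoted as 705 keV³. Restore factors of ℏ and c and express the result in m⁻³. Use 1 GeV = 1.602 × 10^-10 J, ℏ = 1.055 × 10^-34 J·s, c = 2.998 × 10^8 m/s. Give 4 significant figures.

9.161 × 10^31 m⁻³

Number density is [L]⁻³ = [E]³/(ℏc)³.
1 GeV³ → 1/(ℏc)³ × (1 GeV in J)³ = 1.299 × 10^47 m⁻³.
Convert the energy scale: 705 keV³ = 7.05 × 10^-16 GeV³.
Result: 7.05 × 10^-16 × 1.299 × 10^47 = 9.161 × 10^31 m⁻³.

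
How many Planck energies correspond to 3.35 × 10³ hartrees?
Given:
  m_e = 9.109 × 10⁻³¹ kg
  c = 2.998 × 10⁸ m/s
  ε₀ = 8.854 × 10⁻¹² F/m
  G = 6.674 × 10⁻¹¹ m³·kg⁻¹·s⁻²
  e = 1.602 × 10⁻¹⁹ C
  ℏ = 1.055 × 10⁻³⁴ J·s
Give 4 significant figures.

hartree: E_h = m_e e⁴/(4πε₀ℏ)² = 4.354 × 10⁻¹⁸ J
Planck energy: E_P = √(ℏc⁵/G) = 1.957 × 10⁹ J
3.35 × 10³ × 4.354 × 10⁻¹⁸ / 1.957 × 10⁹ = 7.455 × 10⁻²⁴

7.455 × 10⁻²⁴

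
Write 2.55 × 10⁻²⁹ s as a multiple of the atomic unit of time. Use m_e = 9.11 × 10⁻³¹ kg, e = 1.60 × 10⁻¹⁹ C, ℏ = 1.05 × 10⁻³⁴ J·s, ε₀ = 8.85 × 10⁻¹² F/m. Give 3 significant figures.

1.06 × 10⁻¹²

atomic unit of time: τ_au = (4πε₀)²ℏ³/(m_e e⁴) = 2.40 × 10⁻¹⁷ s.
2.55 × 10⁻²⁹ / 2.40 × 10⁻¹⁷ = 1.06 × 10⁻¹²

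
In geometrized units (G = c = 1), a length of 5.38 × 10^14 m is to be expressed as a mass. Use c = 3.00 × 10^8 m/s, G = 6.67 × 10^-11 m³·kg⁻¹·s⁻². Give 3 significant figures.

7.26 × 10^41 kg

Length → mass via c²/G.
5.38 × 10^14 m × (c²/G) = 7.26 × 10^41 kg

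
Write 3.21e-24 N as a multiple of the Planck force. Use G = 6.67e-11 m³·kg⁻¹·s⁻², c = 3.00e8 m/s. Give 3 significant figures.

2.64e-68

Planck force: F_P = c⁴/G = 1.21e44 N.
3.21e-24 / 1.21e44 = 2.64e-68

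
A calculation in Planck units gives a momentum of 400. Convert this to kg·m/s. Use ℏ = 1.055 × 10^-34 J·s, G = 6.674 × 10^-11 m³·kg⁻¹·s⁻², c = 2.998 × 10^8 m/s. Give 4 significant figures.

2.611 × 10^3 kg·m/s

One Planck momentum: p_P = √(ℏc³/G) = 6.527 kg·m/s.
400 × 6.527 kg·m/s = 2.611 × 10^3 kg·m/s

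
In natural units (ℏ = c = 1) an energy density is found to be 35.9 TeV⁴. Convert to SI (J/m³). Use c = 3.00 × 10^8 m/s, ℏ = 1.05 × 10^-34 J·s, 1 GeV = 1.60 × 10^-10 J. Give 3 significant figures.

7.53 × 10^50 J/m³

[E]/[L]³ = [E]⁴/(ℏc)³; restore (ℏc)⁻³.
1 GeV⁴ → 1/(ℏc)³ × (1 GeV in J)⁴ = 2.10 × 10^37 J/m³.
Convert the energy scale: 35.9 TeV⁴ = 3.59 × 10^13 GeV⁴.
Result: 3.59 × 10^13 × 2.10 × 10^37 = 7.53 × 10^50 J/m³.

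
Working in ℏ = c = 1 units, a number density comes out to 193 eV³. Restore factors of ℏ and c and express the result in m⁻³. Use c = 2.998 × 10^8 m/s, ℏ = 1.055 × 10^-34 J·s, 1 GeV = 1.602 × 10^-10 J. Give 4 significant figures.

2.508 × 10^22 m⁻³

Number density is [L]⁻³ = [E]³/(ℏc)³.
1 GeV³ → 1/(ℏc)³ × (1 GeV in J)³ = 1.299 × 10^47 m⁻³.
Convert the energy scale: 193 eV³ = 1.93 × 10^-25 GeV³.
Result: 1.93 × 10^-25 × 1.299 × 10^47 = 2.508 × 10^22 m⁻³.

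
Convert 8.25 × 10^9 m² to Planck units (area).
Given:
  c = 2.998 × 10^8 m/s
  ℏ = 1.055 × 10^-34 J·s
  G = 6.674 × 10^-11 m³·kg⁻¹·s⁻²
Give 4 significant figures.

Planck area: A_P = ℏG/c³ = 2.613 × 10^-70 m².
8.25 × 10^9 / 2.613 × 10^-70 = 3.157 × 10^79

3.157 × 10^79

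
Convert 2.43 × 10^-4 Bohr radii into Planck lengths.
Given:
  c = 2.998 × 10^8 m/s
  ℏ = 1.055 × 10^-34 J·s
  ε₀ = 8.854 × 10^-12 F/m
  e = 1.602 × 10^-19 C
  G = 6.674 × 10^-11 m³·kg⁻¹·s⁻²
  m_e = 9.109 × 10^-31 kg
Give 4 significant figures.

Bohr radius: a₀ = 4πε₀ℏ²/(m_e e²) = 5.297 × 10^-11 m
Planck length: ℓ_P = √(ℏG/c³) = 1.616 × 10^-35 m
2.43 × 10^-4 × 5.297 × 10^-11 / 1.616 × 10^-35 = 7.963 × 10^20

7.963 × 10^20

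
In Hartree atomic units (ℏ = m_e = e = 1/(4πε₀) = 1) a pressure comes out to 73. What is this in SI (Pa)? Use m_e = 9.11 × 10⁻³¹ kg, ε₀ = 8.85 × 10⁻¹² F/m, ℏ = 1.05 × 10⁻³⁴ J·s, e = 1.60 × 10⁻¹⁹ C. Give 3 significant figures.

One atomic unit of pressure: P_au = E_h/a₀³ = m_e⁴e¹⁰/((4πε₀)⁵ℏ⁸) = 3.01 × 10¹³ Pa.
73 × 3.01 × 10¹³ Pa = 2.20 × 10¹⁵ Pa

2.20 × 10¹⁵ Pa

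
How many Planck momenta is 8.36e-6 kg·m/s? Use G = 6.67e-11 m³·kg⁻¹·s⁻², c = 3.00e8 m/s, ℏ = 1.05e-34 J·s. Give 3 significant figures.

1.28e-6

Planck momentum: p_P = √(ℏc³/G) = 6.52 kg·m/s.
8.36e-6 / 6.52 = 1.28e-6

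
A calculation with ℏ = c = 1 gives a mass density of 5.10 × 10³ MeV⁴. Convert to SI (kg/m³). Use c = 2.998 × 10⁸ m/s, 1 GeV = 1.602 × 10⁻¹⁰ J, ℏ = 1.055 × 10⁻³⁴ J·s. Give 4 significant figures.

1.181 × 10¹² kg/m³

Mass density is [E]/(c²[L]³) = [E]⁴/(ℏ³c⁵).
1 GeV⁴ → 1/(ℏ³c⁵) × (1 GeV in J)⁴ = 2.316 × 10²⁰ kg/m³.
Convert the energy scale: 5.10 × 10³ MeV⁴ = 5.10 × 10⁻⁹ GeV⁴.
Result: 5.10 × 10⁻⁹ × 2.316 × 10²⁰ = 1.181 × 10¹² kg/m³.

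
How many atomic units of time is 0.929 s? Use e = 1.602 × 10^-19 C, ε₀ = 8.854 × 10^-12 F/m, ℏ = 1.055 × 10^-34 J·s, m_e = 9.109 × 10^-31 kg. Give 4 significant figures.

3.834 × 10^16

atomic unit of time: τ_au = (4πε₀)²ℏ³/(m_e e⁴) = 2.423 × 10^-17 s.
0.929 / 2.423 × 10^-17 = 3.834 × 10^16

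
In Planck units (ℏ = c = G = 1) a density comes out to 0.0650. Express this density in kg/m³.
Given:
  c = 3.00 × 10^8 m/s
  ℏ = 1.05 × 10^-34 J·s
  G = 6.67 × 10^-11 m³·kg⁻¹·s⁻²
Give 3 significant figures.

One Planck density: ρ_P = c⁵/(ℏG²) = 5.20 × 10^96 kg/m³.
0.0650 × 5.20 × 10^96 kg/m³ = 3.38 × 10^95 kg/m³

3.38 × 10^95 kg/m³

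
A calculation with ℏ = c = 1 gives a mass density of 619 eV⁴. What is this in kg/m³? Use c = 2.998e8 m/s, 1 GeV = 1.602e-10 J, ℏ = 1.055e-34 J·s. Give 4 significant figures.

Mass density is [E]/(c²[L]³) = [E]⁴/(ℏ³c⁵).
1 GeV⁴ → 1/(ℏ³c⁵) × (1 GeV in J)⁴ = 2.316e20 kg/m³.
Convert the energy scale: 619 eV⁴ = 6.19e-34 GeV⁴.
Result: 6.19e-34 × 2.316e20 = 1.434e-13 kg/m³.

1.434e-13 kg/m³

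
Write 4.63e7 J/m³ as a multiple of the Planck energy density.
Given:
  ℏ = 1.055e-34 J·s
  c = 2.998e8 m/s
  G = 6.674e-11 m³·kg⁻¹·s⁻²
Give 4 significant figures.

9.995e-107

Planck energy density: u_P = c⁷/(ℏG²) = 4.632e113 J/m³.
4.63e7 / 4.632e113 = 9.995e-107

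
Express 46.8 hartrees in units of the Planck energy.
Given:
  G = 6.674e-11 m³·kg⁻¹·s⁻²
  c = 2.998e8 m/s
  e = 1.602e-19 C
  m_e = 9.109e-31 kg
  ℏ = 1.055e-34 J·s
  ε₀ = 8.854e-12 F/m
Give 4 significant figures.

1.041e-25

hartree: E_h = m_e e⁴/(4πε₀ℏ)² = 4.354e-18 J
Planck energy: E_P = √(ℏc⁵/G) = 1.957e9 J
46.8 × 4.354e-18 / 1.957e9 = 1.041e-25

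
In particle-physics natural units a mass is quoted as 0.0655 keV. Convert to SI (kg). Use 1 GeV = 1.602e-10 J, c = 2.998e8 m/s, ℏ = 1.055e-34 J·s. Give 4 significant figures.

1.167e-34 kg

Mass is [E]/c²; divide by c².
1 GeV → 1/c² × (1 GeV in J) = 1.782e-27 kg.
Convert the energy scale: 0.0655 keV = 6.55e-8 GeV.
Result: 6.55e-8 × 1.782e-27 = 1.167e-34 kg.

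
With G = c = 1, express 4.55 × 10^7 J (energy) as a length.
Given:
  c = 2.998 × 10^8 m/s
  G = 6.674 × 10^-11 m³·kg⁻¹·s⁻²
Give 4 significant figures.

Energy → length via G/c⁴.
4.55 × 10^7 J × (G/c⁴) = 3.759 × 10^-37 m

3.759 × 10^-37 m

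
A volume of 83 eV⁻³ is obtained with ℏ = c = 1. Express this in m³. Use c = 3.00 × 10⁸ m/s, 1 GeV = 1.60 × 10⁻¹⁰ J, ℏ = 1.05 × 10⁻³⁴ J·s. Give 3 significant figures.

6.33 × 10⁻¹⁹ m³

Volume is [L]³ = [E]⁻³·(ℏc)³.
1 GeV⁻³ → (ℏc)³ × (1 GeV in J)⁻³ = 7.63 × 10⁻⁴⁸ m³.
Convert the energy scale: 83 eV⁻³ = 8.30 × 10²⁸ GeV⁻³.
Result: 8.30 × 10²⁸ × 7.63 × 10⁻⁴⁸ = 6.33 × 10⁻¹⁹ m³.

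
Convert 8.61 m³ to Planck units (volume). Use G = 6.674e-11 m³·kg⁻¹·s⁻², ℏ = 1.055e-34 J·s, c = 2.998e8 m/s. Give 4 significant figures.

2.038e105

Planck volume: V_P = (ℏG/c³)^(3/2) = 4.224e-105 m³.
8.61 / 4.224e-105 = 2.038e105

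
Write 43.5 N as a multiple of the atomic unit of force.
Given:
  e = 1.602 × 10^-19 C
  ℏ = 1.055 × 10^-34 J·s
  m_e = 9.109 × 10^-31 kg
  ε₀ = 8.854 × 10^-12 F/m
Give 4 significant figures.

atomic unit of force: F_au = E_h/a₀ = m_e²e⁶/((4πε₀)³ℏ⁴) = 8.220 × 10^-8 N.
43.5 / 8.220 × 10^-8 = 5.292 × 10^8

5.292 × 10^8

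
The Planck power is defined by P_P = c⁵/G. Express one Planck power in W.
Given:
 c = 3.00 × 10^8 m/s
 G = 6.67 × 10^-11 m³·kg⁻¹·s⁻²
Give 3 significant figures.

3.64 × 10^52 W

P_P = c⁵/G
  = 2.43 × 10^42 / 6.67 × 10^-11
  = 3.64 × 10^52 W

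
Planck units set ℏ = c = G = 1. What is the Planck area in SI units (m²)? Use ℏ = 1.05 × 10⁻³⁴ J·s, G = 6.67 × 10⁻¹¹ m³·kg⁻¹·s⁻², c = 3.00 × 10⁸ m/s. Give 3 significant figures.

The unique combination of the constants set to 1 with dimensions of area is A_P = ℏG/c³.
  = 7.00 × 10⁻⁴⁵ / 2.70 × 10²⁵
  = 2.59 × 10⁻⁷⁰ m²

2.59 × 10⁻⁷⁰ m²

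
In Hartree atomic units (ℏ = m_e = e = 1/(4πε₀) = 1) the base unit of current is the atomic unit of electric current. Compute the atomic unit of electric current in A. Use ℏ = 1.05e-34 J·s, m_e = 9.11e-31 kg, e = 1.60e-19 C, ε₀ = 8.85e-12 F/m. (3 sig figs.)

6.67e-3 A

I_au = e E_h/ℏ = m_e e⁵/((4πε₀)²ℏ³)
E_h = 4.38e-18 J
e·E_h/ℏ = 6.67e-3 A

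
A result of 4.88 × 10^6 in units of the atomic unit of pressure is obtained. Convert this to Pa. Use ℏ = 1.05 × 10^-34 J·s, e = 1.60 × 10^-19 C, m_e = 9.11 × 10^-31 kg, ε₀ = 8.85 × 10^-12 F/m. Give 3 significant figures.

1.47 × 10^20 Pa

One atomic unit of pressure: P_au = E_h/a₀³ = m_e⁴e¹⁰/((4πε₀)⁵ℏ⁸) = 3.01 × 10^13 Pa.
4.88 × 10^6 × 3.01 × 10^13 Pa = 1.47 × 10^20 Pa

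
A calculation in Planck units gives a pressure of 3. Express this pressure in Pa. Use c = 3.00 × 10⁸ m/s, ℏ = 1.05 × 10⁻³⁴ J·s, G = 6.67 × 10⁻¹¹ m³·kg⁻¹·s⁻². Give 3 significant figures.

One Planck pressure: p_P = c⁷/(ℏG²) = 4.68 × 10¹¹³ Pa.
3 × 4.68 × 10¹¹³ Pa = 1.40 × 10¹¹⁴ Pa

1.40 × 10¹¹⁴ Pa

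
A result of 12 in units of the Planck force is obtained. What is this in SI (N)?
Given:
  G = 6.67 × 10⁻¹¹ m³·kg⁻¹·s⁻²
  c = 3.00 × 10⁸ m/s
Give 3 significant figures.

One Planck force: F_P = c⁴/G = 1.21 × 10⁴⁴ N.
12 × 1.21 × 10⁴⁴ N = 1.46 × 10⁴⁵ N

1.46 × 10⁴⁵ N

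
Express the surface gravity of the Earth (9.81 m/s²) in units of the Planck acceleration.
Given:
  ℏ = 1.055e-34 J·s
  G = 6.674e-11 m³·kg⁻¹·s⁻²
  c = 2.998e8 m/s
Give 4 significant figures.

Planck acceleration: a_P = √(c⁷/(ℏG)) = 5.560e51 m/s².
9.81 / 5.560e51 = 1.764e-51

1.764e-51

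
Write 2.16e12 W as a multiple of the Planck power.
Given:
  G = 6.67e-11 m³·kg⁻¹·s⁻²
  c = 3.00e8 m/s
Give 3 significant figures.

Planck power: P_P = c⁵/G = 3.64e52 W.
2.16e12 / 3.64e52 = 5.93e-41

5.93e-41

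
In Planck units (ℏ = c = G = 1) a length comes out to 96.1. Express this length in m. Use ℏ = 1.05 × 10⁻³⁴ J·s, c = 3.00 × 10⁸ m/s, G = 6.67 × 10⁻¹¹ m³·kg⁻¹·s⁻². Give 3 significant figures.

One Planck length: ℓ_P = √(ℏG/c³) = 1.61 × 10⁻³⁵ m.
96.1 × 1.61 × 10⁻³⁵ m = 1.55 × 10⁻³³ m

1.55 × 10⁻³³ m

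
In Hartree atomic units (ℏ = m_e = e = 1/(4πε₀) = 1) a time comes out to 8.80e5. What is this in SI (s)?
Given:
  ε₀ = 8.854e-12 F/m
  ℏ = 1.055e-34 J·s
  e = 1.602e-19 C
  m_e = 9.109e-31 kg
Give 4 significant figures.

One atomic unit of time: τ_au = (4πε₀)²ℏ³/(m_e e⁴) = 2.423e-17 s.
8.80e5 × 2.423e-17 s = 2.132e-11 s

2.132e-11 s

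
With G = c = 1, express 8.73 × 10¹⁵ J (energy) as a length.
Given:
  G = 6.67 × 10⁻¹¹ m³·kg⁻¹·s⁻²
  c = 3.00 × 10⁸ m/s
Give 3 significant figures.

7.19 × 10⁻²⁹ m

Energy → length via G/c⁴.
8.73 × 10¹⁵ J × (G/c⁴) = 7.19 × 10⁻²⁹ m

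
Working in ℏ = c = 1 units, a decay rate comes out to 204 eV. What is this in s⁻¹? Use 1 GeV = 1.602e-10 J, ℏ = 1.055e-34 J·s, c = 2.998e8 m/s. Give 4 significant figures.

A rate is [E]/ℏ; divide by ℏ.
1 GeV → 1/ℏ × (1 GeV in J) = 1.518e24 s⁻¹.
Convert the energy scale: 204 eV = 2.04e-7 GeV.
Result: 2.04e-7 × 1.518e24 = 3.098e17 s⁻¹.

3.098e17 s⁻¹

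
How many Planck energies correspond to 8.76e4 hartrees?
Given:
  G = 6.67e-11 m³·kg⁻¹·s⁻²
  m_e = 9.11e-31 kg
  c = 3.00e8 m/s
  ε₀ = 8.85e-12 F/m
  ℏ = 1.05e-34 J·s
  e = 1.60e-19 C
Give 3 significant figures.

1.96e-22

hartree: E_h = m_e e⁴/(4πε₀ℏ)² = 4.38e-18 J
Planck energy: E_P = √(ℏc⁵/G) = 1.96e9 J
8.76e4 × 4.38e-18 / 1.96e9 = 1.96e-22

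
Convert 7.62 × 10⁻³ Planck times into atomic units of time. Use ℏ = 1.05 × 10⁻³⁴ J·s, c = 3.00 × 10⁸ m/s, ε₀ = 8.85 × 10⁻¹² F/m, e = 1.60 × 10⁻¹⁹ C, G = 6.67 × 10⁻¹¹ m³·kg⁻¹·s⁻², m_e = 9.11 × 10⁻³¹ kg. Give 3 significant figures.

1.71 × 10⁻²⁹

Planck time: t_P = √(ℏG/c⁵) = 5.37 × 10⁻⁴⁴ s
atomic unit of time: τ_au = (4πε₀)²ℏ³/(m_e e⁴) = 2.40 × 10⁻¹⁷ s
7.62 × 10⁻³ × 5.37 × 10⁻⁴⁴ / 2.40 × 10⁻¹⁷ = 1.71 × 10⁻²⁹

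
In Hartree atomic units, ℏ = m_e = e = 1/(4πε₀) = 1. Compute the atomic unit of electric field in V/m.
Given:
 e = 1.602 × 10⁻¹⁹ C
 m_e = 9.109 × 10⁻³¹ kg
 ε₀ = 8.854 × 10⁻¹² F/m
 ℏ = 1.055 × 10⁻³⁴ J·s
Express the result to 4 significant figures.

The unique combination of the constants set to 1 with dimensions of electric field is E_au = E_h/(e a₀) = m_e²e⁵/((4πε₀)³ℏ⁴).
E_h = 4.354 × 10⁻¹⁸ J
a₀ = 5.297 × 10⁻¹¹ m
E_h/(e·a₀) = 5.131 × 10¹¹ V/m

5.131 × 10¹¹ V/m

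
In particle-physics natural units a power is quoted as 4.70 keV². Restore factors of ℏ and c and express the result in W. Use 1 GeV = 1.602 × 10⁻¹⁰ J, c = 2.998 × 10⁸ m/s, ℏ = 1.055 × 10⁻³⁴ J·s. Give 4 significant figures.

1.143 × 10³ W

Power is [E]/[T] = [E]²/ℏ.
1 GeV² → 1/ℏ × (1 GeV in J)² = 2.433 × 10¹⁴ W.
Convert the energy scale: 4.70 keV² = 4.70 × 10⁻¹² GeV².
Result: 4.70 × 10⁻¹² × 2.433 × 10¹⁴ = 1.143 × 10³ W.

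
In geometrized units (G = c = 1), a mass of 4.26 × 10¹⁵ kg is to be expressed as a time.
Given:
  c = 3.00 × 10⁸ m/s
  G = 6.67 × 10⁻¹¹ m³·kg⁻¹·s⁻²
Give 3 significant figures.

1.05 × 10⁻²⁰ s

Mass → time via G/c³.
4.26 × 10¹⁵ kg × (G/c³) = 1.05 × 10⁻²⁰ s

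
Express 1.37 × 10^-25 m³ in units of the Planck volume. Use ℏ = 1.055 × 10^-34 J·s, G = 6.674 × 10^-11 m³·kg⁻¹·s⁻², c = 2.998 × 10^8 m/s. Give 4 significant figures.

Planck volume: V_P = (ℏG/c³)^(3/2) = 4.224 × 10^-105 m³.
1.37 × 10^-25 / 4.224 × 10^-105 = 3.243 × 10^79

3.243 × 10^79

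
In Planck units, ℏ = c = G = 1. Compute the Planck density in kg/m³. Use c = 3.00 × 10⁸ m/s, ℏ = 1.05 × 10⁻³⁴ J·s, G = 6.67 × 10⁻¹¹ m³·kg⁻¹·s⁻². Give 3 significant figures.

5.20 × 10⁹⁶ kg/m³

From ℏ = c = G = 1 the density scale is ρ_P = c⁵/(ℏG²).
  = 2.43 × 10⁴² / 4.67 × 10⁻⁵⁵
  = 5.20 × 10⁹⁶ kg/m³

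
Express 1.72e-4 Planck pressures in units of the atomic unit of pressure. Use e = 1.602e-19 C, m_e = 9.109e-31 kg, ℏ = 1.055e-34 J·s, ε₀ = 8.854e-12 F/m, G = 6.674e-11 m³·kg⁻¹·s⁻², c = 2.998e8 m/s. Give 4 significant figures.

2.720e96

Planck pressure: p_P = c⁷/(ℏG²) = 4.632e113 Pa
atomic unit of pressure: P_au = E_h/a₀³ = m_e⁴e¹⁰/((4πε₀)⁵ℏ⁸) = 2.929e13 Pa
1.72e-4 × 4.632e113 / 2.929e13 = 2.720e96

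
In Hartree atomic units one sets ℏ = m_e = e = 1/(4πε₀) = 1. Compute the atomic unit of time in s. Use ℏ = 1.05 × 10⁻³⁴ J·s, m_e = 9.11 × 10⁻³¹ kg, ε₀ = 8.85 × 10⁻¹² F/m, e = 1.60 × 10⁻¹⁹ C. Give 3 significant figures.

2.40 × 10⁻¹⁷ s

τ_au = (4πε₀)²ℏ³/(m_e e⁴)
E_h = 4.38 × 10⁻¹⁸ J
ℏ/E_h = 2.40 × 10⁻¹⁷ s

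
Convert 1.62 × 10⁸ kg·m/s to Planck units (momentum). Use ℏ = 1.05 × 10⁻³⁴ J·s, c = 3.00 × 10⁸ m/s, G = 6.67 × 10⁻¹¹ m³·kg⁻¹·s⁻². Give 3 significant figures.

2.48 × 10⁷

Planck momentum: p_P = √(ℏc³/G) = 6.52 kg·m/s.
1.62 × 10⁸ / 6.52 = 2.48 × 10⁷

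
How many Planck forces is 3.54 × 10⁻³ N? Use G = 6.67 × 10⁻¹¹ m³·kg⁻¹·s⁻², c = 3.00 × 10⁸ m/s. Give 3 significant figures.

2.92 × 10⁻⁴⁷

Planck force: F_P = c⁴/G = 1.21 × 10⁴⁴ N.
3.54 × 10⁻³ / 1.21 × 10⁴⁴ = 2.92 × 10⁻⁴⁷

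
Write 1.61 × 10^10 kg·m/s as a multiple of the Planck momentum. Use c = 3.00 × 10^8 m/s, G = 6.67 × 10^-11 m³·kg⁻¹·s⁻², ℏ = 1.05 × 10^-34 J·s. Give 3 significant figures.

Planck momentum: p_P = √(ℏc³/G) = 6.52 kg·m/s.
1.61 × 10^10 / 6.52 = 2.47 × 10^9

2.47 × 10^9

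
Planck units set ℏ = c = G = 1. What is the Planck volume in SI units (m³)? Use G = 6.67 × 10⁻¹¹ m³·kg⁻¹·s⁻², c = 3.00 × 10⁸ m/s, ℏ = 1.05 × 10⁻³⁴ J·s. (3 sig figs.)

From ℏ = c = G = 1 the volume scale is V_P = (ℏG/c³)^(3/2).
  = √(1.75 × 10⁻²⁰⁹)
  = 4.18 × 10⁻¹⁰⁵ m³

4.18 × 10⁻¹⁰⁵ m³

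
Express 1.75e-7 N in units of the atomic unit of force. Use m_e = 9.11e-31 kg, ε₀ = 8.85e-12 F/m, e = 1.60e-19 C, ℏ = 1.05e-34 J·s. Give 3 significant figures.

atomic unit of force: F_au = E_h/a₀ = m_e²e⁶/((4πε₀)³ℏ⁴) = 8.33e-8 N.
1.75e-7 / 8.33e-8 = 2.10

2.10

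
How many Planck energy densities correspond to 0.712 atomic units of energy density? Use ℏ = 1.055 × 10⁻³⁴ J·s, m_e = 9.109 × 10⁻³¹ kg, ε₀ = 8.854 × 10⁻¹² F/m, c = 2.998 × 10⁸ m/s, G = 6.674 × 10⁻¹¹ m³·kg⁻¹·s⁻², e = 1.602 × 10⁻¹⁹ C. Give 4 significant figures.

4.502 × 10⁻¹⁰¹

atomic unit of energy density: u_au = E_h/a₀³ = m_e⁴e¹⁰/((4πε₀)⁵ℏ⁸) = 2.929 × 10¹³ J/m³
Planck energy density: u_P = c⁷/(ℏG²) = 4.632 × 10¹¹³ J/m³
0.712 × 2.929 × 10¹³ / 4.632 × 10¹¹³ = 4.502 × 10⁻¹⁰¹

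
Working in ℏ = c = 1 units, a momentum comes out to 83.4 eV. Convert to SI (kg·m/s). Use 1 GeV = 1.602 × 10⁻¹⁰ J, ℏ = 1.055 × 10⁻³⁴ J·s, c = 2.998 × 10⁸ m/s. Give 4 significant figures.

4.457 × 10⁻²⁶ kg·m/s

Momentum is [E]/c; divide by c.
1 GeV → 1/c × (1 GeV in J) = 5.344 × 10⁻¹⁹ kg·m/s.
Convert the energy scale: 83.4 eV = 8.34 × 10⁻⁸ GeV.
Result: 8.34 × 10⁻⁸ × 5.344 × 10⁻¹⁹ = 4.457 × 10⁻²⁶ kg·m/s.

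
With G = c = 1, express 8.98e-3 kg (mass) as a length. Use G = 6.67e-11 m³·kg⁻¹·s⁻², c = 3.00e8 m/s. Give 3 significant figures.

6.66e-30 m

In G = c = 1 units mass has dimensions of length; the conversion factor is G/c².
8.98e-3 kg × (G/c²) = 6.66e-30 m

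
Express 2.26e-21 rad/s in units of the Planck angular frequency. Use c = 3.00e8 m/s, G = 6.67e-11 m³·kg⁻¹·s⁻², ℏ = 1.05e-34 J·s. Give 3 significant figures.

Planck angular frequency: ω_P = √(c⁵/(ℏG)) = 1.86e43 rad/s.
2.26e-21 / 1.86e43 = 1.21e-64

1.21e-64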